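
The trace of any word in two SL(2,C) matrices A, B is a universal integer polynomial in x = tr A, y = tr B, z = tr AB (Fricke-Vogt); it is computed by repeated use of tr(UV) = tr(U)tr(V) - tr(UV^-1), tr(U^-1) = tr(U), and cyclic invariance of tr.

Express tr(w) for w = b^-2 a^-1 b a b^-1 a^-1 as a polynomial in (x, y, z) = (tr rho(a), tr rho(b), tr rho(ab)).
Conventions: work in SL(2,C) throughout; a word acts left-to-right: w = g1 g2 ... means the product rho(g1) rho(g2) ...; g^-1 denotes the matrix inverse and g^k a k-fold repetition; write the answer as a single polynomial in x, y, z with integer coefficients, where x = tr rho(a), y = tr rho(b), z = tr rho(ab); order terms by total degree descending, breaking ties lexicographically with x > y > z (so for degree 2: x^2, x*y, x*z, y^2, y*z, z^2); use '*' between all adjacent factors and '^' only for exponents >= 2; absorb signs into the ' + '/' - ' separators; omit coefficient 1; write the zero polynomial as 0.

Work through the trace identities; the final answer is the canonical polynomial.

trace(a^-1) = trace(a) = x
trace(a^-1 b) = trace(b)*trace(a) - trace(b a) = x*y - z
next, trace(b^-1 a^-1) = trace(a^-1)*trace(b) - trace(a^-1 b) = z
trace(b a b) = trace(b)*trace(a b) - trace(a) = y*z - x
next, trace(b a b a) = trace(a b)*trace(a b) - trace(1) = z^2 - 2
next, trace(a b a^-1 b) = trace(b a b)*trace(a) - trace(b a b a) = x*y*z - x^2 - z^2 + 2
trace(a b a^-1 b^-1) = trace(a b a^-1)*trace(b) - trace(a b a^-1 b) = -x*y*z + x^2 + y^2 + z^2 - 2
trace(a b a) = trace(a)*trace(b a) - trace(b) = x*z - y
trace(a b a b a) = trace(a)*trace(b a b a) - trace(b a b) = x*z^2 - y*z - x
next, trace(a b a b a b) = trace(b a b a)*trace(b a) - trace(a b) = z^3 - 3*z
and trace(b^-1 a b a b a) = trace(a b a b a)*trace(b) - trace(a b a b a b) = x*y*z^2 - y^2*z - z^3 - x*y + 3*z
trace(b^-1 a b a b a^-1) = trace(b^-1 a b a b)*trace(a) - trace(b^-1 a b a b a) = -x*y*z^2 + x^2*z + y^2*z + z^3 - 3*z
trace(b a b a^-1 b^-2 a) = trace(b^-1 a b a b a^-1)*trace(b) - trace(b^-1 a b a b a^-1 b) = -x*y^2*z^2 + x^2*y*z + y^3*z + y*z^3 - 4*y*z + x
next, trace(a^-1 b^-2 a^-1 b a b) = trace(b a b a^-1 b^-2)*trace(a) - trace(b a b a^-1 b^-2 a) = x*y^2*z^2 - 2*x^2*y*z - y^3*z - y*z^3 + x^3 + x*y^2 + x*z^2 + 4*y*z - 3*x
next, trace(b^-2 a^-1 b a b^-1 a^-1) = trace(a^-1 b^-2 a^-1 b a)*trace(b) - trace(a^-1 b^-2 a^-1 b a b) = -x*y^2*z^2 + 2*x^2*y*z + y^3*z + y*z^3 - x^3 - x*y^2 - x*z^2 - 3*y*z + 3*x

-x*y^2*z^2 + 2*x^2*y*z + y^3*z + y*z^3 - x^3 - x*y^2 - x*z^2 - 3*y*z + 3*x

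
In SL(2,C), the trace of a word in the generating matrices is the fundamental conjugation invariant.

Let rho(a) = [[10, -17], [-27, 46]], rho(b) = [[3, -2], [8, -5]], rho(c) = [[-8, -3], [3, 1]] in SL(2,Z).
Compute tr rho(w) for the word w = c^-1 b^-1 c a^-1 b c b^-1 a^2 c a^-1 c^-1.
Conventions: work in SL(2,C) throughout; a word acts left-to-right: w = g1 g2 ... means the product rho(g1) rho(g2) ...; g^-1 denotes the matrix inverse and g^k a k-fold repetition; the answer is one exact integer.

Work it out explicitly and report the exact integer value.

rho(c^-1) = [[1, 3], [-3, -8]]
... * rho(b^-1) = [[-5, 2], [-8, 3]]  ->  [[-29, 11], [79, -30]]
... * rho(c) = [[-8, -3], [3, 1]]  ->  [[265, 98], [-722, -267]]
... * rho(a^-1) = [[46, 17], [27, 10]]  ->  [[14836, 5485], [-40421, -14944]]
... * rho(b) = [[3, -2], [8, -5]]  ->  [[88388, -57097], [-240815, 155562]]
... * rho(c) = [[-8, -3], [3, 1]]  ->  [[-878395, -322261], [2393206, 878007]]
... * rho(b^-1) = [[-5, 2], [-8, 3]]  ->  [[6970063, -2723573], [-18990086, 7420433]]
... * rho(a) = [[10, -17], [-27, 46]]  ->  [[143237101, -243775429], [-390252551, 664171380]]
... * rho(a) = [[10, -17], [-27, 46]]  ->  [[8014307593, -13648700451], [-21835152770, 37186176847]]
... * rho(c) = [[-8, -3], [3, 1]]  ->  [[-105060562097, -37691623230], [286239752701, 102691635157]]
... * rho(a^-1) = [[46, 17], [27, 10]]  ->  [[-5850459683672, -2162945787949], [15939702773485, 5892992147487]]
... * rho(c^-1) = [[1, 3], [-3, -8]]  ->  [[638377680175, -247812747424], [-1739273668976, 675171140559]]
tr = 638377680175 + 675171140559 = 1313548820734

1313548820734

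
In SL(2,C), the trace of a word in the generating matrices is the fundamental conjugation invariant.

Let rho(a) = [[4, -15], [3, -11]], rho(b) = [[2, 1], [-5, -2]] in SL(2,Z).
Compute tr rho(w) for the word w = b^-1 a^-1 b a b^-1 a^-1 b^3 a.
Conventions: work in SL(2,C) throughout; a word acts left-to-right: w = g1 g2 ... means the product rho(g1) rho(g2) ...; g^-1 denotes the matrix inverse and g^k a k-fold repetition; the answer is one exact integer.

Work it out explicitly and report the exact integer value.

-137147519

rho(b^-1) = [[-2, -1], [5, 2]]
... * rho(a^-1) = [[-11, 15], [-3, 4]]  ->  [[25, -34], [-61, 83]]
... * rho(b) = [[2, 1], [-5, -2]]  ->  [[220, 93], [-537, -227]]
... * rho(a) = [[4, -15], [3, -11]]  ->  [[1159, -4323], [-2829, 10552]]
... * rho(b^-1) = [[-2, -1], [5, 2]]  ->  [[-23933, -9805], [58418, 23933]]
... * rho(a^-1) = [[-11, 15], [-3, 4]]  ->  [[292678, -398215], [-714397, 972002]]
... * rho(b) = [[2, 1], [-5, -2]]  ->  [[2576431, 1089108], [-6288804, -2658401]]
... * rho(b) = [[2, 1], [-5, -2]]  ->  [[-292678, 398215], [714397, -972002]]
... * rho(b) = [[2, 1], [-5, -2]]  ->  [[-2576431, -1089108], [6288804, 2658401]]
... * rho(a) = [[4, -15], [3, -11]]  ->  [[-13573048, 50626653], [33130419, -123574471]]
tr = -13573048 + -123574471 = -137147519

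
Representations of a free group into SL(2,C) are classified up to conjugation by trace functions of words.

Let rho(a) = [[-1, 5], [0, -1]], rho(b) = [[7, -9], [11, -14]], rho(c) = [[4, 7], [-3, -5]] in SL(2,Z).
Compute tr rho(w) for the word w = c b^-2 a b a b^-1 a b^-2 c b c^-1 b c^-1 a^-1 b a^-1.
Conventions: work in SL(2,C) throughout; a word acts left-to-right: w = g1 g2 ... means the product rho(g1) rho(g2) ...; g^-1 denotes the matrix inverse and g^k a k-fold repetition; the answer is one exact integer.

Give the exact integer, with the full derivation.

33300641536626138

rho(c) = [[4, 7], [-3, -5]]
... * rho(b^-1) = [[-14, 9], [-11, 7]]  ->  [[-133, 85], [97, -62]]
... * rho(b^-1) = [[-14, 9], [-11, 7]]  ->  [[927, -602], [-676, 439]]
... * rho(a) = [[-1, 5], [0, -1]]  ->  [[-927, 5237], [676, -3819]]
... * rho(b) = [[7, -9], [11, -14]]  ->  [[51118, -64975], [-37277, 47382]]
... * rho(a) = [[-1, 5], [0, -1]]  ->  [[-51118, 320565], [37277, -233767]]
... * rho(b^-1) = [[-14, 9], [-11, 7]]  ->  [[-2810563, 1783893], [2049559, -1300876]]
... * rho(a) = [[-1, 5], [0, -1]]  ->  [[2810563, -15836708], [-2049559, 11548671]]
... * rho(b^-1) = [[-14, 9], [-11, 7]]  ->  [[134855906, -85561889], [-98341555, 62394666]]
... * rho(b^-1) = [[-14, 9], [-11, 7]]  ->  [[-946801905, 614769931], [690440444, -448311333]]
... * rho(c) = [[4, 7], [-3, -5]]  ->  [[-5631517413, -9701462990], [4106695775, 7074639773]]
... * rho(b) = [[7, -9], [11, -14]]  ->  [[-146136714781, 186504138577], [106567907928, -136005218797]]
... * rho(c^-1) = [[-5, -7], [3, 4]]  ->  [[1290195989636, 1768973557775], [-940855196031, -1289996230684]]
... * rho(b) = [[7, -9], [11, -14]]  ->  [[28490081062977, -36377393715574], [-20775944909741, 26527643993855]]
... * rho(c^-1) = [[-5, -7], [3, 4]]  ->  [[-251582586461607, -344940142303135], [183462656530270, 251542190343607]]
... * rho(a^-1) = [[-1, -5], [0, -1]]  ->  [[251582586461607, 1602853074611170], [-183462656530270, -1168855472994957]]
... * rho(b) = [[7, -9], [11, -14]]  ->  [[19392461925954119, -24704186322710843], [-14141648798656417, 18015140530701828]]
... * rho(a^-1) = [[-1, -5], [0, -1]]  ->  [[-19392461925954119, -72258123307059752], [14141648798656417, 52693103462580257]]
tr = -19392461925954119 + 52693103462580257 = 33300641536626138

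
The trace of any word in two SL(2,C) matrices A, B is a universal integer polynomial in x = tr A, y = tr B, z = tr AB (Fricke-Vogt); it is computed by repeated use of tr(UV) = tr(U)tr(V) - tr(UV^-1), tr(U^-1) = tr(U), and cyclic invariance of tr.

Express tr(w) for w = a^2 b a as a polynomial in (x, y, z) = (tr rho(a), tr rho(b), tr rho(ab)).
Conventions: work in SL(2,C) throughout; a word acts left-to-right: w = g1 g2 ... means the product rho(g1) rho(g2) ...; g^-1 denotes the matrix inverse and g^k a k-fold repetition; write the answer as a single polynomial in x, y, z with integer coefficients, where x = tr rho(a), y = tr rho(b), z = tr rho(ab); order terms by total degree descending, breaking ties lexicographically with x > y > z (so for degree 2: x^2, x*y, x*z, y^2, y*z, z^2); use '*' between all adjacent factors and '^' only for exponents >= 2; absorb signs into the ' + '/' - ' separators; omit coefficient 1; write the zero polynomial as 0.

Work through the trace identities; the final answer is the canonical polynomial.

x^2*z - x*y - z

trace(b a^2) = trace(a) trace(b a) - trace(b) = x*z - y
trace(a^2 b a) = trace(a) trace(b a^2) - trace(b a) = x^2*z - x*y - z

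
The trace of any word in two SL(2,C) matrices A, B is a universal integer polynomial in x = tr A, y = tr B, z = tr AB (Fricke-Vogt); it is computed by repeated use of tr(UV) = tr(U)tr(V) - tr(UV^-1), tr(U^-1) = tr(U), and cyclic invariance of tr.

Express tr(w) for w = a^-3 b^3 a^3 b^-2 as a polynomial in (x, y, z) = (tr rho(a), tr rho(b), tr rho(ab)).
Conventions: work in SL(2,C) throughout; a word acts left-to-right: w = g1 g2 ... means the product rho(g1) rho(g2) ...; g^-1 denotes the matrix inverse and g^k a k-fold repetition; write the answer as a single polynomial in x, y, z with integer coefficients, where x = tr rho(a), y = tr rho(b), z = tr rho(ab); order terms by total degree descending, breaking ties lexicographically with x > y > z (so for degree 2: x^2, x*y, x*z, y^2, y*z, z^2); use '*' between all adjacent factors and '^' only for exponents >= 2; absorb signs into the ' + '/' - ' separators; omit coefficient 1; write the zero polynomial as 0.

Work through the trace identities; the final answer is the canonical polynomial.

use: tr(a^2 b) = tr(a) * tr(b a) - tr(b)  (reduce the a square) = x*z - y
tr(a^2) = tr(a) * tr(a) - tr(1)  (reduce the a square) = x^2 - 2
apply: tr(a^2 b^2) = tr(b) * tr(a^2 b) - tr(a^2)  (reduce the b square) = x*y*z - x^2 - y^2 + 2
tr(b^3 a^2) = tr(b) * tr(a^2 b^2) - tr(a^2 b)  (reduce the b square) = x*y^2*z - x^2*y - y^3 - x*z + 3*y
use: tr(b^4 a^2) = tr(b) * tr(a^2 b^3) - tr(a^2 b^2)  (reduce the b square) = x*y^3*z - x^2*y^2 - y^4 - 2*x*y*z + x^2 + 4*y^2 - 2
tr(b a b) = tr(b) * tr(a b) - tr(a)  (reduce the b square) = y*z - x
use: tr(a b^3) = tr(b) * tr(b a b) - tr(b a)  (reduce the b square) = y^2*z - x*y - z
use: tr(b^4 a) = tr(b) * tr(a b^3) - tr(a b^2)  (reduce the b square) = y^3*z - x*y^2 - 2*y*z + x
use: tr(b^3 a^3 b) = tr(a) * tr(b^4 a^2) - tr(b^4 a)  (reduce the a square) = x^2*y^3*z - x^3*y^2 - x*y^4 - 2*x^2*y*z - y^3*z + x^3 + 5*x*y^2 + 2*y*z - 3*x
tr(a b a b) = tr(a b) * tr(a b) - tr(1)  (split on a) = z^2 - 2
apply: tr(b a b^2 a) = tr(b) * tr(a b a b) - tr(a b a)  (reduce the b square) = y*z^2 - x*z - y
apply: tr(b a b^2 a^2) = tr(a) * tr(b a b^2 a) - tr(b a b^2)  (reduce the a square) = x*y*z^2 - x^2*z - y^2*z + z
apply: tr(b a^3 b a b) = tr(a) * tr(b a b^2 a^2) - tr(b a b^2 a)  (reduce the a square) = x^2*y*z^2 - x^3*z - x*y^2*z - y*z^2 + 2*x*z + y
tr(a b a b a) = tr(a) * tr(b a b a) - tr(b a b)  (reduce the a square) = x*z^2 - y*z - x
tr(b a^3 b a) = tr(a) * tr(a b a b a) - tr(a b a b)  (reduce the a square) = x^2*z^2 - x*y*z - x^2 - z^2 + 2
apply: tr(b^3 a^3 b a) = tr(b) * tr(b a^3 b a b) - tr(b a^3 b a)  (reduce the b square) = x^2*y^2*z^2 - x^3*y*z - x*y^3*z - x^2*z^2 - y^2*z^2 + 3*x*y*z + x^2 + y^2 + z^2 - 2
use: tr(a^-1 b^3 a^3 b) = tr(b^3 a^3 b) * tr(a) - tr(b^3 a^3 b a)  (eliminate a^-1) = x^3*y^3*z - x^4*y^2 - x^2*y^4 - x^2*y^2*z^2 - x^3*y*z + x^4 + 5*x^2*y^2 + x^2*z^2 + y^2*z^2 - x*y*z - 4*x^2 - y^2 - z^2 + 2
use: tr(b^3 a^3 b^-1 a^-1) = tr(a^-1 b^3 a^3) * tr(b) - tr(a^-1 b^3 a^3 b)  (eliminate b^-1) = -x^3*y^3*z + x^4*y^2 + x^2*y^4 + x^2*y^2*z^2 + x^3*y*z + x*y^3*z - x^4 - 6*x^2*y^2 - x^2*z^2 - y^4 - y^2*z^2 + 4*x^2 + 4*y^2 + z^2 - 2
use: tr(b^2 a^3) = tr(a) * tr(a b^2 a) - tr(a b^2)  (reduce the a square) = x^2*y*z - x^3 - x*y^2 - y*z + 3*x
tr(b^-1 a^-2 b^3 a^3) = tr(b^3 a^3 b^-1 a^-1) * tr(a) - tr(b^3 a^3 b^-1)  (eliminate a^-1) = -x^4*y^3*z + x^5*y^2 + x^3*y^4 + x^3*y^2*z^2 + x^4*y*z + x^2*y^3*z - x^5 - 6*x^3*y^2 - x^3*z^2 - x*y^4 - x*y^2*z^2 - x^2*y*z + 5*x^3 + 5*x*y^2 + x*z^2 + y*z - 5*x
apply: tr(b^3 a^3 b^-2 a^-2) = tr(b^-1 a^-2 b^3 a^3) * tr(b) - tr(b^-1 a^-2 b^3 a^3 b)  (eliminate b^-1) = -x^4*y^4*z + x^5*y^3 + x^3*y^5 + x^3*y^3*z^2 + x^4*y^2*z + x^2*y^4*z - x^5*y - 6*x^3*y^3 - x^3*y*z^2 - x*y^5 - x*y^3*z^2 - x^2*y^2*z + 5*x^3*y + 5*x*y^3 + x*y*z^2 - 4*x*y + z
use: tr(b a^3) = tr(a) * tr(a b a) - tr(a b)  (reduce the a square) = x^2*z - x*y - z
tr(a^2 b^3 a) = tr(a) * tr(a b^3 a) - tr(a b^3)  (reduce the a square) = x^2*y^2*z - x^3*y - x*y^3 - x^2*z - y^2*z + 4*x*y + z
tr(a b^3 a^3) = tr(a) * tr(a^2 b^3 a) - tr(a^2 b^3)  (reduce the a square) = x^3*y^2*z - x^4*y - x^2*y^3 - x^3*z - 2*x*y^2*z + 5*x^2*y + y^3 + 2*x*z - 3*y
tr(b^-1 a b^3 a^3) = tr(a b^3 a^3) * tr(b) - tr(a b^3 a^3 b)  (eliminate b^-1) = x^3*y^3*z - x^4*y^2 - x^2*y^4 - x^2*y^2*z^2 - x*y^3*z + 5*x^2*y^2 + x^2*z^2 + y^4 + y^2*z^2 - x*y*z - x^2 - 4*y^2 - z^2 + 2
use: tr(b^3 a^3 b^-2 a) = tr(b^-1 a b^3 a^3) * tr(b) - tr(b^-1 a b^3 a^3 b)  (eliminate b^-1) = x^3*y^4*z - x^4*y^3 - x^2*y^5 - x^2*y^3*z^2 - x^3*y^2*z - x*y^4*z + x^4*y + 6*x^2*y^3 + x^2*y*z^2 + y^5 + y^3*z^2 + x^3*z + x*y^2*z - 6*x^2*y - 5*y^3 - y*z^2 - 2*x*z + 5*y
use: tr(b^3 a^3 b^-2 a^-1) = tr(b^3 a^3 b^-2) * tr(a) - tr(b^3 a^3 b^-2 a)  (eliminate a^-1) = -x^3*y^4*z + x^4*y^3 + x^2*y^5 + x^2*y^3*z^2 + x^3*y^2*z + x*y^4*z - x^4*y - 6*x^2*y^3 - x^2*y*z^2 - y^5 - y^3*z^2 - x*y^2*z + 5*x^2*y + 5*y^3 + y*z^2 + x*z - 5*y
apply: tr(a^-3 b^3 a^3 b^-2) = tr(b^3 a^3 b^-2 a^-2) * tr(a) - tr(b^3 a^3 b^-2 a^-1)  (eliminate a^-1) = -x^5*y^4*z + x^6*y^3 + x^4*y^5 + x^4*y^3*z^2 + x^5*y^2*z + 2*x^3*y^4*z - x^6*y - 7*x^4*y^3 - x^4*y*z^2 - 2*x^2*y^5 - 2*x^2*y^3*z^2 - 2*x^3*y^2*z - x*y^4*z + 6*x^4*y + 11*x^2*y^3 + 2*x^2*y*z^2 + y^5 + y^3*z^2 + x*y^2*z - 9*x^2*y - 5*y^3 - y*z^2 + 5*y

-x^5*y^4*z + x^6*y^3 + x^4*y^5 + x^4*y^3*z^2 + x^5*y^2*z + 2*x^3*y^4*z - x^6*y - 7*x^4*y^3 - x^4*y*z^2 - 2*x^2*y^5 - 2*x^2*y^3*z^2 - 2*x^3*y^2*z - x*y^4*z + 6*x^4*y + 11*x^2*y^3 + 2*x^2*y*z^2 + y^5 + y^3*z^2 + x*y^2*z - 9*x^2*y - 5*y^3 - y*z^2 + 5*y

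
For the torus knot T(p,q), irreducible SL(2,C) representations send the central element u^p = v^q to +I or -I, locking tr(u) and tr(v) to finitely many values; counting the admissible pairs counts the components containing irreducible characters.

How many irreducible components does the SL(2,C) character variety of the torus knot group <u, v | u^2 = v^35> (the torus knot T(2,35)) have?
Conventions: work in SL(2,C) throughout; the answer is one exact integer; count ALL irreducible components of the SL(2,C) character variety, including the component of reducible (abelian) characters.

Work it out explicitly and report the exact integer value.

18

For T(2,35): irreducibility forces the central element u^2 = v^35 to one of +I, -I.
So on each irreducible component the traces are pinned: tr(u) = 2*cos(pi*alpha/2) with 1 <= alpha <= 1, tr(v) = 2*cos(pi*beta/35) with 1 <= beta <= 34.
u^2 = (-1)^alpha I and v^35 = (-1)^beta I must agree, so alpha and beta have equal parity.
count pairs: odd alpha (1 choices) x odd beta (17), plus even alpha (0) x even beta (17): 1*17 + 0*17 = 17.
components with irreducible characters: 17; plus the single component of reducible (abelian) characters: total 18.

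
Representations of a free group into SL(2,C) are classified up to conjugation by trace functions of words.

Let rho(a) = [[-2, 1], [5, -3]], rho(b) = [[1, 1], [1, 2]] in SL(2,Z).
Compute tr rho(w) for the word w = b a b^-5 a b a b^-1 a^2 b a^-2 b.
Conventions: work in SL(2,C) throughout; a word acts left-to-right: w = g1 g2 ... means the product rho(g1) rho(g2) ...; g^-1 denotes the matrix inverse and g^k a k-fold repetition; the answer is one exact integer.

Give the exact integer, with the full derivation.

3332079

rho(b) = [[1, 1], [1, 2]]
... * rho(a) = [[-2, 1], [5, -3]]  ->  [[3, -2], [8, -5]]
... * rho(b^-1) = [[2, -1], [-1, 1]]  ->  [[8, -5], [21, -13]]
... * rho(b^-1) = [[2, -1], [-1, 1]]  ->  [[21, -13], [55, -34]]
... * rho(b^-1) = [[2, -1], [-1, 1]]  ->  [[55, -34], [144, -89]]
... * rho(b^-1) = [[2, -1], [-1, 1]]  ->  [[144, -89], [377, -233]]
... * rho(b^-1) = [[2, -1], [-1, 1]]  ->  [[377, -233], [987, -610]]
... * rho(a) = [[-2, 1], [5, -3]]  ->  [[-1919, 1076], [-5024, 2817]]
... * rho(b) = [[1, 1], [1, 2]]  ->  [[-843, 233], [-2207, 610]]
... * rho(a) = [[-2, 1], [5, -3]]  ->  [[2851, -1542], [7464, -4037]]
... * rho(b^-1) = [[2, -1], [-1, 1]]  ->  [[7244, -4393], [18965, -11501]]
... * rho(a) = [[-2, 1], [5, -3]]  ->  [[-36453, 20423], [-95435, 53468]]
... * rho(a) = [[-2, 1], [5, -3]]  ->  [[175021, -97722], [458210, -255839]]
... * rho(b) = [[1, 1], [1, 2]]  ->  [[77299, -20423], [202371, -53468]]
... * rho(a^-1) = [[-3, -1], [-5, -2]]  ->  [[-129782, -36453], [-339773, -95435]]
... * rho(a^-1) = [[-3, -1], [-5, -2]]  ->  [[571611, 202688], [1496494, 530643]]
... * rho(b) = [[1, 1], [1, 2]]  ->  [[774299, 976987], [2027137, 2557780]]
tr = 774299 + 2557780 = 3332079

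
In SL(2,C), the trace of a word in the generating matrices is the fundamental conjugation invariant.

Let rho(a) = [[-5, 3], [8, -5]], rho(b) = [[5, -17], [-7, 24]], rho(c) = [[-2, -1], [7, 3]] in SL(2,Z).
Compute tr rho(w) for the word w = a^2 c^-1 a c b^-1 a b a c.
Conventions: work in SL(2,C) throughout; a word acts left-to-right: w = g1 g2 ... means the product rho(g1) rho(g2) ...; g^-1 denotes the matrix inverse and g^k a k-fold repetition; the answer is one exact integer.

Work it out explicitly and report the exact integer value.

rho(a) = [[-5, 3], [8, -5]]
... * rho(a) = [[-5, 3], [8, -5]]  ->  [[49, -30], [-80, 49]]
... * rho(c^-1) = [[3, 1], [-7, -2]]  ->  [[357, 109], [-583, -178]]
... * rho(a) = [[-5, 3], [8, -5]]  ->  [[-913, 526], [1491, -859]]
... * rho(c) = [[-2, -1], [7, 3]]  ->  [[5508, 2491], [-8995, -4068]]
... * rho(b^-1) = [[24, 17], [7, 5]]  ->  [[149629, 106091], [-244356, -173255]]
... * rho(a) = [[-5, 3], [8, -5]]  ->  [[100583, -81568], [-164260, 133207]]
... * rho(b) = [[5, -17], [-7, 24]]  ->  [[1073891, -3667543], [-1753749, 5989388]]
... * rho(a) = [[-5, 3], [8, -5]]  ->  [[-34709799, 21559388], [56683849, -35208187]]
... * rho(c) = [[-2, -1], [7, 3]]  ->  [[220335314, 99387963], [-359825007, -162308410]]
tr = 220335314 + -162308410 = 58026904

58026904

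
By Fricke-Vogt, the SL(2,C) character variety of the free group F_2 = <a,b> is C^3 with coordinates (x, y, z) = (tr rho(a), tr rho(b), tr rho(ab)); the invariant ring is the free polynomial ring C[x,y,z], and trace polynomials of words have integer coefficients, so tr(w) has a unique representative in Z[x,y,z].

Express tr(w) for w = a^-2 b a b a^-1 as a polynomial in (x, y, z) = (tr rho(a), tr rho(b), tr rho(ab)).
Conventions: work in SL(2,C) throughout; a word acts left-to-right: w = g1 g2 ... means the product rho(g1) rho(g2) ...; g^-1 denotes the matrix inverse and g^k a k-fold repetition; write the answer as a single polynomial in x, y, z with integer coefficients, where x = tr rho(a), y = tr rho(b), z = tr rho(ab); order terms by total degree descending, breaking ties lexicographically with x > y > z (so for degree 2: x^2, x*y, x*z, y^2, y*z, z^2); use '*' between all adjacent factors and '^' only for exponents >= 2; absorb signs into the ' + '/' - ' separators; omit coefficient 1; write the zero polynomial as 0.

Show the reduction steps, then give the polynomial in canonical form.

x^3*y*z - x^4 - x^2*z^2 - 2*x*y*z + 4*x^2 + z^2 - 2

tr(b a b) = tr(b) * tr(a b) - tr(a)  (reduce the b square) = y*z - x
tr(b a b a) = tr(b a) * tr(b a) - tr(1)  (split on b) = z^2 - 2
tr(a^-1 b a b) = tr(b a b) * tr(a) - tr(b a b a)  (eliminate a^-1) = x*y*z - x^2 - z^2 + 2
tr(b a b a^-2) = tr(a^-1 b a b) * tr(a) - tr(a^-1 b a b a)  (eliminate a^-1) = x^2*y*z - x^3 - x*z^2 - y*z + 3*x
tr(a^-2 b a b a^-1) = tr(b a b a^-2) * tr(a) - tr(b a b a^-1)  (eliminate a^-1) = x^3*y*z - x^4 - x^2*z^2 - 2*x*y*z + 4*x^2 + z^2 - 2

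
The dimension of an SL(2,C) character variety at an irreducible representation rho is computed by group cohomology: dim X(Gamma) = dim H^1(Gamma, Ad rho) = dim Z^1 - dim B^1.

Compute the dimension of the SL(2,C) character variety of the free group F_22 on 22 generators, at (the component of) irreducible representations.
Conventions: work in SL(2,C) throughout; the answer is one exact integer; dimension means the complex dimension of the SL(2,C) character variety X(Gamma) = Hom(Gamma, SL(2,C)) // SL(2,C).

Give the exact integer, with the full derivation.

The free group F_22: 22 generators, no relators.
A cocycle picks one sl_2 vector per generator freely, giving dim Z^1 = 3*22 = 66.
At an irreducible rho the centralizer of the image in sl_2 is 0, so the coboundary map sl_2 -> Z^1 is injective: dim B^1 = 3.
Therefore dim X = 66 - 3 = 63.

63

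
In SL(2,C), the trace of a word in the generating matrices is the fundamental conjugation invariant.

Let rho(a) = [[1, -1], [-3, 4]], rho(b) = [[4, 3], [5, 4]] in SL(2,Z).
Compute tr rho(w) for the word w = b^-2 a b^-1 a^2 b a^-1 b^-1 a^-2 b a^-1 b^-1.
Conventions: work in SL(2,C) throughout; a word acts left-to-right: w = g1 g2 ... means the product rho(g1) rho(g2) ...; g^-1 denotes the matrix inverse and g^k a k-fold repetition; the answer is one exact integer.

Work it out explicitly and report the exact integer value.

rho(b^-1) = [[4, -3], [-5, 4]]
... * rho(b^-1) = [[4, -3], [-5, 4]]  ->  [[31, -24], [-40, 31]]
... * rho(a) = [[1, -1], [-3, 4]]  ->  [[103, -127], [-133, 164]]
... * rho(b^-1) = [[4, -3], [-5, 4]]  ->  [[1047, -817], [-1352, 1055]]
... * rho(a) = [[1, -1], [-3, 4]]  ->  [[3498, -4315], [-4517, 5572]]
... * rho(a) = [[1, -1], [-3, 4]]  ->  [[16443, -20758], [-21233, 26805]]
... * rho(b) = [[4, 3], [5, 4]]  ->  [[-38018, -33703], [49093, 43521]]
... * rho(a^-1) = [[4, 1], [3, 1]]  ->  [[-253181, -71721], [326935, 92614]]
... * rho(b^-1) = [[4, -3], [-5, 4]]  ->  [[-654119, 472659], [844670, -610349]]
... * rho(a^-1) = [[4, 1], [3, 1]]  ->  [[-1198499, -181460], [1547633, 234321]]
... * rho(a^-1) = [[4, 1], [3, 1]]  ->  [[-5338376, -1379959], [6893495, 1781954]]
... * rho(b) = [[4, 3], [5, 4]]  ->  [[-28253299, -21534964], [36483750, 27808301]]
... * rho(a^-1) = [[4, 1], [3, 1]]  ->  [[-177618088, -49788263], [229359903, 64292051]]
... * rho(b^-1) = [[4, -3], [-5, 4]]  ->  [[-461531037, 333701212], [595979357, -430911505]]
tr = -461531037 + -430911505 = -892442542

-892442542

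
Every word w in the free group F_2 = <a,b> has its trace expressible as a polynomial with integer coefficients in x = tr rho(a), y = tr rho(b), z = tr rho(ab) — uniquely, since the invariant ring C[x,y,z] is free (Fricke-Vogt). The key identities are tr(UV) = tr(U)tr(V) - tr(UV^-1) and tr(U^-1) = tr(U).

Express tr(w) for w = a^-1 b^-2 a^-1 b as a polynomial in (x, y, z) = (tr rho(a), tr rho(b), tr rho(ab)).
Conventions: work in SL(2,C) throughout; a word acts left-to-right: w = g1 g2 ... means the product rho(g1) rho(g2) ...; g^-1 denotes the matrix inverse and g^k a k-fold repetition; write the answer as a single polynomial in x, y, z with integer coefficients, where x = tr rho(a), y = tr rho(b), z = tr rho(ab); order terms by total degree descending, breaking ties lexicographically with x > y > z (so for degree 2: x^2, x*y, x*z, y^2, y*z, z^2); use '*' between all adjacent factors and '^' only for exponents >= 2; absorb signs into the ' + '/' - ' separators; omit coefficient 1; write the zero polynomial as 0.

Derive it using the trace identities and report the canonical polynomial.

x*y^2*z - x^2*y - y^3 - y*z^2 + x*z + 3*y

tr(b a^-1) = tr(b)*tr(a) - tr(b a)   [inverse elimination on a] = x*y - z
reduce: tr(a^-1 b a^-1) = tr(b a^-1)*tr(a) - tr(b)   [inverse elimination on a] = x^2*y - x*z - y
so tr(b^2) = tr(b)*tr(b) - tr(1)   [square of b] = y^2 - 2
tr(b^2 a) = tr(b)*tr(a b) - tr(a)   [square of b] = y*z - x
tr(b a^-1 b) = tr(b^2)*tr(a) - tr(b^2 a)   [inverse elimination on a] = x*y^2 - y*z - x
tr(b a b a) = tr(b a)*tr(b a) - tr(1)   [split at a repeated b] = z^2 - 2
tr(b a^-1 b a) = tr(b a b)*tr(a) - tr(b a b a)   [inverse elimination on a] = x*y*z - x^2 - z^2 + 2
reduce: tr(a^-1 b a^-1 b) = tr(b a^-1 b)*tr(a) - tr(b a^-1 b a)   [inverse elimination on a] = x^2*y^2 - 2*x*y*z + z^2 - 2
reduce: tr(b^-1 a^-1 b a^-1) = tr(a^-1 b a^-1)*tr(b) - tr(a^-1 b a^-1 b)   [inverse elimination on b] = x*y*z - y^2 - z^2 + 2
so tr(a^-1 b^-2 a^-1 b) = tr(b^-1 a^-1 b a^-1)*tr(b) - tr(b^-1 a^-1 b a^-1 b)   [inverse elimination on b] = x*y^2*z - x^2*y - y^3 - y*z^2 + x*z + 3*y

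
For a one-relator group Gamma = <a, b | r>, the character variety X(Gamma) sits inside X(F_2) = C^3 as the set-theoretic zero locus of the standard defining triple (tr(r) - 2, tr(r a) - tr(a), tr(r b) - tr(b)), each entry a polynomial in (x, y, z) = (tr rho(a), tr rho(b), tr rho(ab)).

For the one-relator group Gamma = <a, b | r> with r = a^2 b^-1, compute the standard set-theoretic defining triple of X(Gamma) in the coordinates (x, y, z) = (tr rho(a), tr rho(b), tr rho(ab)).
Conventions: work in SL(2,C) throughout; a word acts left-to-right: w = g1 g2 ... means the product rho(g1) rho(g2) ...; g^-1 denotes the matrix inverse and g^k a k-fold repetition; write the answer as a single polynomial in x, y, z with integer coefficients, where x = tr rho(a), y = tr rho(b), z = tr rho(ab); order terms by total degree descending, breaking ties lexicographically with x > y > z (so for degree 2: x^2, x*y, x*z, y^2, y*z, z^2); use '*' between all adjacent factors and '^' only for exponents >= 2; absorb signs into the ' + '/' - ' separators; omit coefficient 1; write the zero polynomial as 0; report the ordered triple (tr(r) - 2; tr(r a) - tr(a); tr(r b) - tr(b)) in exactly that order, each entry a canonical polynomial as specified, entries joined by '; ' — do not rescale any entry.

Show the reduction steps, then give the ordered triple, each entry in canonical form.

x^2*y - x*z - y - 2; x^3*y - x^2*z - 2*x*y - x + z; x^2 - y - 2

trace(a^2) = trace(a) * trace(a) - trace(1) = x^2 - 2
trace(a^2 b) = trace(a) * trace(b a) - trace(b) = x*z - y
trace(a^2 b^-1) = trace(a^2) * trace(b) - trace(a^2 b) = x^2*y - x*z - y
trace(a^3) = trace(a) * trace(a^2) - trace(a) = x^3 - 3*x
trace(a^3 b) = trace(a) * trace(a b a) - trace(a b) = x^2*z - x*y - z
trace(a^2 b^-1 a) = trace(a^3) * trace(b) - trace(a^3 b) = x^3*y - x^2*z - 2*x*y + z
assemble the triple (trace(r) - 2; trace(r a) - x; trace(r b) - y)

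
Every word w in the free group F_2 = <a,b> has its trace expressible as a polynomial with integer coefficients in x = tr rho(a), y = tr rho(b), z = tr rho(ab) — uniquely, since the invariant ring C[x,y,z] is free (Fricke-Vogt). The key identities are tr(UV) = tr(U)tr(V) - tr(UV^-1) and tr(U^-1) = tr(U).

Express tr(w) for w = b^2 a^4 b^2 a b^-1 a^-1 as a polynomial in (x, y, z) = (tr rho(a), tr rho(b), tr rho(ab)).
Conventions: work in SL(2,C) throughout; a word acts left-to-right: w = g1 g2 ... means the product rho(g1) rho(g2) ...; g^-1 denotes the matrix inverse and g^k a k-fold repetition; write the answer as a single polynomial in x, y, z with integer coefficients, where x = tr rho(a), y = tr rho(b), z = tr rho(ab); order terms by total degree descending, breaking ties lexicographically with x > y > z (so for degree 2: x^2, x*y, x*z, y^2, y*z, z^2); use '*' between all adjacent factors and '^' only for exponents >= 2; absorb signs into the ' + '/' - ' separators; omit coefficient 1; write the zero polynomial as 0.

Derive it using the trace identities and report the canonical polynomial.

-x^4*y^3*z^2 + 2*x^5*y^2*z + 2*x^3*y^4*z + x^3*y^2*z^3 - x^6*y - 2*x^4*y^3 - x^4*y*z^2 - x^2*y^5 + x^2*y^3*z^2 - 9*x^3*y^2*z - 3*x*y^4*z - 2*x*y^2*z^3 + 7*x^4*y + 8*x^2*y^3 + 4*x^2*y*z^2 + y^5 + y^3*z^2 - x^3*z + 8*x*y^2*z - 13*x^2*y - 5*y^3 - 2*y*z^2 + 2*x*z + 5*y

tr(b a b) = tr(b) * tr(a b) - tr(a) = y*z - x
tr(b^2 a b) = tr(b) * tr(b a b) - tr(b a) = y^2*z - x*y - z
tr(b^4 a) = tr(b) * tr(b^2 a b) - tr(b^2 a) = y^3*z - x*y^2 - 2*y*z + x
tr(b^2) = tr(b) * tr(b) - tr(1) = y^2 - 2
tr(b^3) = tr(b) * tr(b^2) - tr(b) = y^3 - 3*y
tr(b^4) = tr(b) * tr(b^3) - tr(b^2) = y^4 - 4*y^2 + 2
tr(a b^4 a) = tr(a) * tr(b^4 a) - tr(b^4) = x*y^3*z - x^2*y^2 - y^4 - 2*x*y*z + x^2 + 4*y^2 - 2
tr(a^2 b^4 a) = tr(a) * tr(a b^4 a) - tr(a b^4) = x^2*y^3*z - x^3*y^2 - x*y^4 - 2*x^2*y*z - y^3*z + x^3 + 5*x*y^2 + 2*y*z - 3*x
tr(b^2 a^4 b^2) = tr(a) * tr(a^2 b^4 a) - tr(a^2 b^4) = x^3*y^3*z - x^4*y^2 - x^2*y^4 - 2*x^3*y*z - 2*x*y^3*z + x^4 + 6*x^2*y^2 + y^4 + 4*x*y*z - 4*x^2 - 4*y^2 + 2
tr(b a b a) = tr(a b) * tr(a b) - tr(1) = z^2 - 2
tr(b a b a^2) = tr(a) * tr(b a b a) - tr(b a b) = x*z^2 - y*z - x
tr(a^3 b a b) = tr(a) * tr(b a b a^2) - tr(b a b a) = x^2*z^2 - x*y*z - x^2 - z^2 + 2
tr(b a^2) = tr(a) * tr(b a) - tr(b) = x*z - y
tr(a b a^2) = tr(a) * tr(b a^2) - tr(b a) = x^2*z - x*y - z
tr(a^3 b a) = tr(a) * tr(a b a^2) - tr(a b a) = x^3*z - x^2*y - 2*x*z + y
tr(b a^3 b a b) = tr(b) * tr(a^3 b a b) - tr(a^3 b a) = x^2*y*z^2 - x^3*z - x*y^2*z - y*z^2 + 2*x*z + y
tr(b a b^3 a^3) = tr(b) * tr(b a^3 b a b) - tr(b a^3 b a) = x^2*y^2*z^2 - x^3*y*z - x*y^3*z - x^2*z^2 - y^2*z^2 + 3*x*y*z + x^2 + y^2 + z^2 - 2
tr(b a b a b) = tr(b) * tr(a b a b) - tr(a b a) = y*z^2 - x*z - y
tr(b a b^3 a) = tr(b) * tr(b a b a b) - tr(b a b a) = y^2*z^2 - x*y*z - y^2 - z^2 + 2
tr(b a b^3 a^2) = tr(a) * tr(b a b^3 a) - tr(b a b^3) = x*y^2*z^2 - x^2*y*z - y^3*z - x*z^2 + 2*y*z + x
tr(a b^3 a^4 b) = tr(a) * tr(b a b^3 a^3) - tr(b a b^3 a^2) = x^3*y^2*z^2 - x^4*y*z - x^2*y^3*z - x^3*z^2 - 2*x*y^2*z^2 + 4*x^2*y*z + y^3*z + x^3 + x*y^2 + 2*x*z^2 - 2*y*z - 3*x
tr(a^2) = tr(a) * tr(a) - tr(1) = x^2 - 2
tr(b^2 a^2) = tr(b) * tr(a^2 b) - tr(a^2) = x*y*z - x^2 - y^2 + 2
tr(b^2 a^3) = tr(a) * tr(b^2 a^2) - tr(b^2 a) = x^2*y*z - x^3 - x*y^2 - y*z + 3*x
tr(a^2 b^2 a^2) = tr(a) * tr(b^2 a^3) - tr(b^2 a^2) = x^3*y*z - x^4 - x^2*y^2 - 2*x*y*z + 4*x^2 + y^2 - 2
tr(b a^5 b) = tr(a) * tr(a^2 b^2 a^2) - tr(a^2 b^2 a) = x^4*y*z - x^5 - x^3*y^2 - 3*x^2*y*z + 5*x^3 + 2*x*y^2 + y*z - 5*x
tr(b a^5) = tr(a) * tr(a b a^3) - tr(a b a^2) = x^4*z - x^3*y - 3*x^2*z + 2*x*y + z
tr(a b^3 a^4) = tr(b) * tr(b a^5 b) - tr(b a^5) = x^4*y^2*z - x^5*y - x^3*y^3 - x^4*z - 3*x^2*y^2*z + 6*x^3*y + 2*x*y^3 + 3*x^2*z + y^2*z - 7*x*y - z
tr(b^2 a^4 b^2 a b) = tr(b) * tr(a b^3 a^4 b) - tr(a b^3 a^4) = x^3*y^3*z^2 - 2*x^4*y^2*z - x^2*y^4*z + x^5*y + x^3*y^3 - x^3*y*z^2 - 2*x*y^3*z^2 + x^4*z + 7*x^2*y^2*z + y^4*z - 5*x^3*y - x*y^3 + 2*x*y*z^2 - 3*x^2*z - 3*y^2*z + 4*x*y + z
tr(a b a b a b) = tr(a b a b) * tr(a b) - tr(b a) = z^3 - 3*z
tr(b^2 a b a b a) = tr(b) * tr(a b a b a b) - tr(a b a b a) = y*z^3 - x*z^2 - 2*y*z + x
tr(a b^2 a b a b a) = tr(a) * tr(b^2 a b a b a) - tr(b^2 a b a b) = x*y*z^3 - x^2*z^2 - y^2*z^2 - x*y*z + x^2 + y^2 + z^2 - 2
tr(a^2 b^2 a b a b a) = tr(a) * tr(a b^2 a b a b a) - tr(a b^2 a b a b) = x^2*y*z^3 - x^3*z^2 - x*y^2*z^2 - x^2*y*z - y*z^3 + x^3 + x*y^2 + 2*x*z^2 + 2*y*z - 3*x
tr(a^4 b^2 a b a b) = tr(a) * tr(a^2 b^2 a b a b a) - tr(a^2 b^2 a b a b) = x^3*y*z^3 - x^4*z^2 - x^2*y^2*z^2 - x^3*y*z - 2*x*y*z^3 + x^4 + x^2*y^2 + 3*x^2*z^2 + y^2*z^2 + 3*x*y*z - 4*x^2 - y^2 - z^2 + 2
tr(a b a^4 b) = tr(a) * tr(a b a b a^2) - tr(a b a b a) = x^3*z^2 - x^2*y*z - x^3 - 2*x*z^2 + y*z + 3*x
tr(a^3 b^2 a b a) = tr(b) * tr(a b a^4 b) - tr(a b a^4) = x^3*y*z^2 - x^4*z - x^2*y^2*z - 2*x*y*z^2 + 3*x^2*z + y^2*z + x*y - z
tr(a^3 b^2 a b) = tr(b) * tr(a b a^3 b) - tr(a b a^3) = x^2*y*z^2 - x^3*z - x*y^2*z - y*z^2 + 2*x*z + y
tr(a^4 b^2 a b a) = tr(a) * tr(a^3 b^2 a b a) - tr(a^3 b^2 a b) = x^4*y*z^2 - x^5*z - x^3*y^2*z - 3*x^2*y*z^2 + 4*x^3*z + 2*x*y^2*z + x^2*y + y*z^2 - 3*x*z - y
tr(b^2 a^4 b^2 a b a) = tr(b) * tr(a^4 b^2 a b a b) - tr(a^4 b^2 a b a) = x^3*y^2*z^3 - 2*x^4*y*z^2 - x^2*y^3*z^2 + x^5*z - 2*x*y^2*z^3 + x^4*y + x^2*y^3 + 6*x^2*y*z^2 + y^3*z^2 - 4*x^3*z + x*y^2*z - 5*x^2*y - y^3 - 2*y*z^2 + 3*x*z + 3*y
tr(a^-1 b^2 a^4 b^2 a b) = tr(b^2 a^4 b^2 a b) * tr(a) - tr(b^2 a^4 b^2 a b a) = x^4*y^3*z^2 - 2*x^5*y^2*z - x^3*y^4*z - x^3*y^2*z^3 + x^6*y + x^4*y^3 + x^4*y*z^2 - x^2*y^3*z^2 + 7*x^3*y^2*z + x*y^4*z + 2*x*y^2*z^3 - 6*x^4*y - 2*x^2*y^3 - 4*x^2*y*z^2 - y^3*z^2 + x^3*z - 4*x*y^2*z + 9*x^2*y + y^3 + 2*y*z^2 - 2*x*z - 3*y
tr(b^2 a^4 b^2 a b^-1 a^-1) = tr(a^-1 b^2 a^4 b^2 a) * tr(b) - tr(a^-1 b^2 a^4 b^2 a b) = -x^4*y^3*z^2 + 2*x^5*y^2*z + 2*x^3*y^4*z + x^3*y^2*z^3 - x^6*y - 2*x^4*y^3 - x^4*y*z^2 - x^2*y^5 + x^2*y^3*z^2 - 9*x^3*y^2*z - 3*x*y^4*z - 2*x*y^2*z^3 + 7*x^4*y + 8*x^2*y^3 + 4*x^2*y*z^2 + y^5 + y^3*z^2 - x^3*z + 8*x*y^2*z - 13*x^2*y - 5*y^3 - 2*y*z^2 + 2*x*z + 5*y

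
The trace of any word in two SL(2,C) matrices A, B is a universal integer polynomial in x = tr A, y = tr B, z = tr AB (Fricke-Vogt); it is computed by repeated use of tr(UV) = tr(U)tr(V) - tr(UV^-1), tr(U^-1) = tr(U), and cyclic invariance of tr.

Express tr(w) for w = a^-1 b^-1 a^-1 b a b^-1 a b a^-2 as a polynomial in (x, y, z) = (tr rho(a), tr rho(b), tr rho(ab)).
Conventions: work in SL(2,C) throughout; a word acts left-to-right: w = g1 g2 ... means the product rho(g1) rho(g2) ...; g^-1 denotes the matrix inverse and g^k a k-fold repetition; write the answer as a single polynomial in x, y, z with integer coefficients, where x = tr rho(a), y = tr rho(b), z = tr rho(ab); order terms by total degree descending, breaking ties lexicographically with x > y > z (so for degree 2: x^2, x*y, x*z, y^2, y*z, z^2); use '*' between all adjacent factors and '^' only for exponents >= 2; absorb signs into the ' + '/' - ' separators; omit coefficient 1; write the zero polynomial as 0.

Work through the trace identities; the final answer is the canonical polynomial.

and tr(b^2 a) = tr(b) * tr(a b) - tr(a)  (reduce the b square) = y*z - x
tr(b^2) = tr(b) * tr(b) - tr(1)  (reduce the b square) = y^2 - 2
tr(b a^2 b) = tr(a) * tr(b^2 a) - tr(b^2)  (reduce the a square) = x*y*z - x^2 - y^2 + 2
next, tr(b a b a) = tr(b a) * tr(b a) - tr(1)  (split on b) = z^2 - 2
tr(b a^2 b a) = tr(a) * tr(b a b a) - tr(b a b)  (reduce the a square) = x*z^2 - y*z - x
tr(a^-1 b a^2 b) = tr(b a^2 b) * tr(a) - tr(b a^2 b a)  (eliminate a^-1) = x^2*y*z - x^3 - x*y^2 - x*z^2 + y*z + 3*x
tr(a^-2 b a^2 b) = tr(a^-1 b a^2 b) * tr(a) - tr(a^-1 b a^2 b a)  (eliminate a^-1) = x^3*y*z - x^4 - x^2*y^2 - x^2*z^2 + 4*x^2 + y^2 - 2
tr(b a^2 b a^-3) = tr(a^-2 b a^2 b) * tr(a) - tr(a^-2 b a^2 b a)  (eliminate a^-1) = x^4*y*z - x^5 - x^3*y^2 - x^3*z^2 - x^2*y*z + 5*x^3 + 2*x*y^2 + x*z^2 - y*z - 5*x
next, tr(a b a^-4 b a) = tr(b a^2 b a^-3) * tr(a) - tr(b a^2 b a^-2)  (eliminate a^-1) = x^5*y*z - x^6 - x^4*y^2 - x^4*z^2 - 2*x^3*y*z + 6*x^4 + 3*x^2*y^2 + 2*x^2*z^2 - x*y*z - 9*x^2 - y^2 + 2
tr(a b a) = tr(a) * tr(b a) - tr(b)  (reduce the a square) = x*z - y
and tr(b a b a b) = tr(b) * tr(a b a b) - tr(a b a)  (reduce the b square) = y*z^2 - x*z - y
next, tr(b a b a b a) = tr(b a b a) * tr(b a) - tr(a b)  (split on b) = z^3 - 3*z
tr(b a b a b a^-1) = tr(b a b a b) * tr(a) - tr(b a b a b a)  (eliminate a^-1) = x*y*z^2 - x^2*z - z^3 - x*y + 3*z
tr(a^-1 b a b a b a^-1) = tr(b a b a b a^-1) * tr(a) - tr(b a b a b)  (eliminate a^-1) = x^2*y*z^2 - x^3*z - x*z^3 - x^2*y - y*z^2 + 4*x*z + y
and tr(a^-2 b a b a b a^-1) = tr(a^-1 b a b a b a^-1) * tr(a) - tr(a^-1 b a b a b)  (eliminate a^-1) = x^3*y*z^2 - x^4*z - x^2*z^3 - x^3*y - 2*x*y*z^2 + 5*x^2*z + z^3 + 2*x*y - 3*z
next, tr(a b a^-4 b a b) = tr(a^-2 b a b a b a^-1) * tr(a) - tr(a^-2 b a b a b)  (eliminate a^-1) = x^4*y*z^2 - x^5*z - x^3*z^3 - x^4*y - 3*x^2*y*z^2 + 6*x^3*z + 2*x*z^3 + 3*x^2*y + y*z^2 - 7*x*z - y
and tr(a^-1 b a b^-1 a b a^-3) = tr(a b a^-4 b a) * tr(b) - tr(a b a^-4 b a b)  (eliminate b^-1) = x^5*y^2*z - x^6*y - x^4*y^3 - 2*x^4*y*z^2 + x^5*z - 2*x^3*y^2*z + x^3*z^3 + 7*x^4*y + 3*x^2*y^3 + 5*x^2*y*z^2 - 6*x^3*z - x*y^2*z - 2*x*z^3 - 12*x^2*y - y^3 - y*z^2 + 7*x*z + 3*y
next, tr(b^3 a) = tr(b) * tr(b a b) - tr(b a)  (reduce the b square) = y^2*z - x*y - z
next, tr(b^3) = tr(b) * tr(b^2) - tr(b)  (reduce the b square) = y^3 - 3*y
next, tr(b a^2 b^2) = tr(a) * tr(b^3 a) - tr(b^3)  (reduce the a square) = x*y^2*z - x^2*y - y^3 - x*z + 3*y
tr(a b a^2) = tr(a) * tr(b a^2) - tr(b a)  (reduce the a square) = x^2*z - x*y - z
and tr(b a^2 b^2 a) = tr(b) * tr(a b a^2 b) - tr(a b a^2)  (reduce the b square) = x*y*z^2 - x^2*z - y^2*z + z
tr(a b^2 a^-1 b a) = tr(b a^2 b^2) * tr(a) - tr(b a^2 b^2 a)  (eliminate a^-1) = x^2*y^2*z - x^3*y - x*y^3 - x*y*z^2 + y^2*z + 3*x*y - z
next, tr(b a b a b^2) = tr(b) * tr(a b a b^2) - tr(a b a b)  (reduce the b square) = y^2*z^2 - x*y*z - y^2 - z^2 + 2
and tr(b a b a b^2 a) = tr(b) * tr(a b a b a b) - tr(a b a b a)  (reduce the b square) = y*z^3 - x*z^2 - 2*y*z + x
next, tr(a b^2 a^-1 b a b) = tr(b a b a b^2) * tr(a) - tr(b a b a b^2 a)  (eliminate a^-1) = x*y^2*z^2 - x^2*y*z - y*z^3 - x*y^2 + 2*y*z + x
and tr(b a^-1 b a b^-1 a b) = tr(a b^2 a^-1 b a) * tr(b) - tr(a b^2 a^-1 b a b)  (eliminate b^-1) = x^2*y^3*z - x^3*y^2 - x*y^4 - 2*x*y^2*z^2 + x^2*y*z + y^3*z + y*z^3 + 4*x*y^2 - 3*y*z - x
tr(b a^2 b a b) = tr(a) * tr(b a b^2 a) - tr(b a b^2)  (reduce the a square) = x*y*z^2 - x^2*z - y^2*z + z
tr(b a^2 b a b a) = tr(a) * tr(b a b a b a) - tr(b a b a b)  (reduce the a square) = x*z^3 - y*z^2 - 2*x*z + y
and tr(a b a b a^-1 b a) = tr(b a^2 b a b) * tr(a) - tr(b a^2 b a b a)  (eliminate a^-1) = x^2*y*z^2 - x^3*z - x*y^2*z - x*z^3 + y*z^2 + 3*x*z - y
tr(b a b a b a b a) = tr(a b) * tr(a b a b a b) - tr(a^-1 b^-1 a^-1 b^-1)  (split on a) = z^4 - 4*z^2 + 2
and tr(a b a b a^-1 b a b) = tr(b a b a b a b) * tr(a) - tr(b a b a b a b a)  (eliminate a^-1) = x*y*z^3 - x^2*z^2 - z^4 - 2*x*y*z + x^2 + 4*z^2 - 2
next, tr(b a^-1 b a b^-1 a b a) = tr(a b a b a^-1 b a) * tr(b) - tr(a b a b a^-1 b a b)  (eliminate b^-1) = x^2*y^2*z^2 - x^3*y*z - x*y^3*z - 2*x*y*z^3 + x^2*z^2 + y^2*z^2 + z^4 + 5*x*y*z - x^2 - y^2 - 4*z^2 + 2
tr(a^-1 b a^-1 b a b^-1 a b) = tr(b a^-1 b a b^-1 a b) * tr(a) - tr(b a^-1 b a b^-1 a b a)  (eliminate a^-1) = x^3*y^3*z - x^4*y^2 - x^2*y^4 - 3*x^2*y^2*z^2 + 2*x^3*y*z + 2*x*y^3*z + 3*x*y*z^3 + 4*x^2*y^2 - x^2*z^2 - y^2*z^2 - z^4 - 8*x*y*z + y^2 + 4*z^2 - 2
next, tr(a^-1 b a^-1 b a b^-1 a b a^-1) = tr(a^-1 b a^-1 b a b^-1 a b) * tr(a) - tr(a^-1 b a^-1 b a b^-1 a b a)  (eliminate a^-1) = x^4*y^3*z - x^5*y^2 - x^3*y^4 - 3*x^3*y^2*z^2 + 2*x^4*y*z + x^2*y^3*z + 3*x^2*y*z^3 + 5*x^3*y^2 - x^3*z^2 + x*y^4 + x*y^2*z^2 - x*z^4 - 9*x^2*y*z - y^3*z - y*z^3 - 3*x*y^2 + 4*x*z^2 + 3*y*z - x
next, tr(a^-1 b a b^-1 a b a^-3 b) = tr(a^-1 b a^-1 b a b^-1 a b a^-1) * tr(a) - tr(a^-1 b a^-1 b a b^-1 a b)  (eliminate a^-1) = x^5*y^3*z - x^6*y^2 - x^4*y^4 - 3*x^4*y^2*z^2 + 2*x^5*y*z + 3*x^3*y*z^3 + 6*x^4*y^2 - x^4*z^2 + 2*x^2*y^4 + 4*x^2*y^2*z^2 - x^2*z^4 - 11*x^3*y*z - 3*x*y^3*z - 4*x*y*z^3 - 7*x^2*y^2 + 5*x^2*z^2 + y^2*z^2 + z^4 + 11*x*y*z - x^2 - y^2 - 4*z^2 + 2
and tr(a^-1 b^-1 a^-1 b a b^-1 a b a^-2) = tr(a^-1 b a b^-1 a b a^-3) * tr(b) - tr(a^-1 b a b^-1 a b a^-3 b)  (eliminate b^-1) = x^4*y^2*z^2 - x^5*y*z - 2*x^3*y^3*z - 2*x^3*y*z^3 + x^4*y^2 + x^4*z^2 + x^2*y^4 + x^2*y^2*z^2 + x^2*z^4 + 5*x^3*y*z + 2*x*y^3*z + 2*x*y*z^3 - 5*x^2*y^2 - 5*x^2*z^2 - y^4 - 2*y^2*z^2 - z^4 - 4*x*y*z + x^2 + 4*y^2 + 4*z^2 - 2

x^4*y^2*z^2 - x^5*y*z - 2*x^3*y^3*z - 2*x^3*y*z^3 + x^4*y^2 + x^4*z^2 + x^2*y^4 + x^2*y^2*z^2 + x^2*z^4 + 5*x^3*y*z + 2*x*y^3*z + 2*x*y*z^3 - 5*x^2*y^2 - 5*x^2*z^2 - y^4 - 2*y^2*z^2 - z^4 - 4*x*y*z + x^2 + 4*y^2 + 4*z^2 - 2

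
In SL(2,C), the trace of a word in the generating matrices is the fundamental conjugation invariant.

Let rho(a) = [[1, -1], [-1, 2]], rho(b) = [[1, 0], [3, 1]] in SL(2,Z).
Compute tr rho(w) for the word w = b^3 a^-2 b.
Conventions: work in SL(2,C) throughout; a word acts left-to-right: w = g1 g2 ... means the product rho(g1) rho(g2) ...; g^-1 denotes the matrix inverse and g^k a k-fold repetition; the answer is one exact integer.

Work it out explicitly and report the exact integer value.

43

rho(b) = [[1, 0], [3, 1]]
... * rho(b) = [[1, 0], [3, 1]]  ->  [[1, 0], [6, 1]]
... * rho(b) = [[1, 0], [3, 1]]  ->  [[1, 0], [9, 1]]
... * rho(a^-1) = [[2, 1], [1, 1]]  ->  [[2, 1], [19, 10]]
... * rho(a^-1) = [[2, 1], [1, 1]]  ->  [[5, 3], [48, 29]]
... * rho(b) = [[1, 0], [3, 1]]  ->  [[14, 3], [135, 29]]
tr = 14 + 29 = 43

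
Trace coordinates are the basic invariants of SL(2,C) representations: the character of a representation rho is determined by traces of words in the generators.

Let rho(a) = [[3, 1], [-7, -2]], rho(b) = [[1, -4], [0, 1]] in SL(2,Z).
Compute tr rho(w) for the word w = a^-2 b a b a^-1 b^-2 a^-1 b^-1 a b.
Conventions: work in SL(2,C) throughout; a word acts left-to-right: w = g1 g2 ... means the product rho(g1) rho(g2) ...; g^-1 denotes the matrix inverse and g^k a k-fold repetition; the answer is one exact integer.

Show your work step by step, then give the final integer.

rho(a^-1) = [[-2, -1], [7, 3]]
... * rho(a^-1) = [[-2, -1], [7, 3]]  ->  [[-3, -1], [7, 2]]
... * rho(b) = [[1, -4], [0, 1]]  ->  [[-3, 11], [7, -26]]
... * rho(a) = [[3, 1], [-7, -2]]  ->  [[-86, -25], [203, 59]]
... * rho(b) = [[1, -4], [0, 1]]  ->  [[-86, 319], [203, -753]]
... * rho(a^-1) = [[-2, -1], [7, 3]]  ->  [[2405, 1043], [-5677, -2462]]
... * rho(b^-1) = [[1, 4], [0, 1]]  ->  [[2405, 10663], [-5677, -25170]]
... * rho(b^-1) = [[1, 4], [0, 1]]  ->  [[2405, 20283], [-5677, -47878]]
... * rho(a^-1) = [[-2, -1], [7, 3]]  ->  [[137171, 58444], [-323792, -137957]]
... * rho(b^-1) = [[1, 4], [0, 1]]  ->  [[137171, 607128], [-323792, -1433125]]
... * rho(a) = [[3, 1], [-7, -2]]  ->  [[-3838383, -1077085], [9060499, 2542458]]
... * rho(b) = [[1, -4], [0, 1]]  ->  [[-3838383, 14276447], [9060499, -33699538]]
tr = -3838383 + -33699538 = -37537921

-37537921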